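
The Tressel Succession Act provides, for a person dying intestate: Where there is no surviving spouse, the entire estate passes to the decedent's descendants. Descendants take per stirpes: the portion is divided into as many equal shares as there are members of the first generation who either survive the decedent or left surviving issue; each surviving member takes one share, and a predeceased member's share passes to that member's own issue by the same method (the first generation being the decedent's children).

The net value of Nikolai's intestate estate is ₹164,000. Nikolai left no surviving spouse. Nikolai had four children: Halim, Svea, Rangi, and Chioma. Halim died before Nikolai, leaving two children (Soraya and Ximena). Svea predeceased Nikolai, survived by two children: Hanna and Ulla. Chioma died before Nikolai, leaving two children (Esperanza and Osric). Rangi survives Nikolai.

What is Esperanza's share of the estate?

Esperanza receives ₹20,500.

The entire ₹164,000 passes to the descendants.
That amount (₹164,000) is divided into 4 shares of ₹41,000: Rangi takes ₹41,000; Halim's ₹41,000 share passes to Halim's issue; Svea's ₹41,000 share passes to Svea's issue; Chioma's ₹41,000 share passes to Chioma's issue.
Halim's share (₹41,000) is divided into 2 shares of ₹20,500: Soraya and Ximena each take ₹20,500.
Svea's share (₹41,000) is divided into 2 shares of ₹20,500: Hanna and Ulla each take ₹20,500.
Chioma's share (₹41,000) is divided into 2 shares of ₹20,500: Esperanza and Osric each take ₹20,500.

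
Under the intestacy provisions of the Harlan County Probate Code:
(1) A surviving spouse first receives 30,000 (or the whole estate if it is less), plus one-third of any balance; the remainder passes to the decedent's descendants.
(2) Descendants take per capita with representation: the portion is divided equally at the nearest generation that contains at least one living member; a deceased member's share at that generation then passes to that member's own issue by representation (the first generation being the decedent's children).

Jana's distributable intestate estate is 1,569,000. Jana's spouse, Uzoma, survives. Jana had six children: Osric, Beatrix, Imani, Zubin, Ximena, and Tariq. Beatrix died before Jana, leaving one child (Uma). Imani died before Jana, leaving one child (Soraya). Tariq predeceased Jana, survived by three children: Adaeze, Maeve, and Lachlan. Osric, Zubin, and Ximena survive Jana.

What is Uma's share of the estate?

Uzoma first takes 30,000, leaving a balance of 1,539,000. Uzoma then takes one-third of the balance (513,000), for a total of 543,000. The remaining 1,026,000 passes to the descendants.
The descendants' portion (1,026,000) is divided into 6 shares of 171,000: Osric, Zubin, and Ximena each take 171,000; Beatrix's 171,000 share passes to Beatrix's issue; Imani's 171,000 share passes to Imani's issue; Tariq's 171,000 share passes to Tariq's issue.
Beatrix's share (171,000) passes entirely to Uma.
Imani's share (171,000) passes entirely to Soraya.
Tariq's share (171,000) is divided into 3 shares of 57,000: Adaeze, Maeve, and Lachlan each take 57,000.

Uma receives 171,000.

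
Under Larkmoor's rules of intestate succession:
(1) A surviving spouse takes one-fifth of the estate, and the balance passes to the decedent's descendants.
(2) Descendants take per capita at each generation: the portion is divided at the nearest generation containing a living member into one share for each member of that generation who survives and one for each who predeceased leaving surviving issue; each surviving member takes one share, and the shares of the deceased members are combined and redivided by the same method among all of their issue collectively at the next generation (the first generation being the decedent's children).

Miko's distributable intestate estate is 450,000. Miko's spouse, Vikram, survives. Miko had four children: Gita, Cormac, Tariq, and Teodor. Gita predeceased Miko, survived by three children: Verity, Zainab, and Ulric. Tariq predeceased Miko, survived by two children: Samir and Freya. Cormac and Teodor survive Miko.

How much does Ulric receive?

Vikram takes one-fifth of 450,000 = 90,000. The remaining 360,000 passes to the descendants.
The descendants' portion (360,000) is divided at the children's generation into 4 shares of 90,000. Cormac and Teodor each take 90,000. The 2 shares of the deceased (Gita and Tariq) are combined into a pool of 180,000.
That pool (180,000) is divided at the grandchildren's generation equally among Verity, Zainab, Ulric, Samir, and Freya: 36,000 each.

Ulric receives 36,000.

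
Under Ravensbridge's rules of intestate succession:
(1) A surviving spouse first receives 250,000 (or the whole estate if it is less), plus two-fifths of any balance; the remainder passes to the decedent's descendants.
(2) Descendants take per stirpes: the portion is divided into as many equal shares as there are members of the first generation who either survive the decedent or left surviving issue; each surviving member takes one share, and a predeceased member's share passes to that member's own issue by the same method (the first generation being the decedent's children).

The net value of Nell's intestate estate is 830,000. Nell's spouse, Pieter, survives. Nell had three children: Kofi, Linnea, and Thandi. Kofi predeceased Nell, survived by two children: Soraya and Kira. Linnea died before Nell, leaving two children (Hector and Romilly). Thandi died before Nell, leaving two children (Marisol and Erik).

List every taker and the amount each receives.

Pieter first takes 250,000, leaving a balance of 580,000. Pieter then takes two-fifths of the balance (232,000), for a total of 482,000. The remaining 348,000 passes to the descendants.
The descendants' portion (348,000) is divided into 3 shares of 116,000: Kofi's 116,000 share passes to Kofi's issue; Linnea's 116,000 share passes to Linnea's issue; Thandi's 116,000 share passes to Thandi's issue.
Kofi's share (116,000) is divided into 2 shares of 58,000: Soraya and Kira each take 58,000.
Linnea's share (116,000) is divided into 2 shares of 58,000: Hector and Romilly each take 58,000.
Thandi's share (116,000) is divided into 2 shares of 58,000: Marisol and Erik each take 58,000.

Pieter: 482,000; Soraya: 58,000; Kira: 58,000; Hector: 58,000; Romilly: 58,000; Marisol: 58,000; Erik: 58,000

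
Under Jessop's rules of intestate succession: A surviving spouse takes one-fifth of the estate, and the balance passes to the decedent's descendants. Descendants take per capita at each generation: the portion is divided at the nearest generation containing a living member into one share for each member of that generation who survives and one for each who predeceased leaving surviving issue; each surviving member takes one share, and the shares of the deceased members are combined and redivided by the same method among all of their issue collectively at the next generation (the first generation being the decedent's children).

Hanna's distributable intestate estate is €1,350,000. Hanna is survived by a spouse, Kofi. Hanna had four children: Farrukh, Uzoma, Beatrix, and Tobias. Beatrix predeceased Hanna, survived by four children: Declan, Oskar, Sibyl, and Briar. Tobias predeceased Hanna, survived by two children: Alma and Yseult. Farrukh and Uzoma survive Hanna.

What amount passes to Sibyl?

Sibyl receives €90,000.

Kofi takes one-fifth of €1,350,000 = €270,000. The remaining €1,080,000 passes to the descendants.
The descendants' portion (€1,080,000) is divided at the children's generation into 4 shares of €270,000. Farrukh and Uzoma each take €270,000. The 2 shares of the deceased (Beatrix and Tobias) are combined into a pool of €540,000.
That pool (€540,000) is divided at the grandchildren's generation equally among Declan, Oskar, Sibyl, Briar, Alma, and Yseult: €90,000 each.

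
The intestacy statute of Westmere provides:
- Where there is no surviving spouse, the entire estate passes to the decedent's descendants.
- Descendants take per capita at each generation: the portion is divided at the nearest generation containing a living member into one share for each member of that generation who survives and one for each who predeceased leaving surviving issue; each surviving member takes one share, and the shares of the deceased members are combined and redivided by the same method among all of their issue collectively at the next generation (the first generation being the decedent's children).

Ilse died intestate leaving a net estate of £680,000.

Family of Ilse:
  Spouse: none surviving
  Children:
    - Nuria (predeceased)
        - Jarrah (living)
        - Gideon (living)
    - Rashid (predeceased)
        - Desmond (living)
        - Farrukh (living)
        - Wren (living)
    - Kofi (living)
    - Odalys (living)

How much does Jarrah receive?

Jarrah receives £68,000.

The entire £680,000 passes to the descendants.
That amount (£680,000) is divided at the children's generation into 4 shares of £170,000. Kofi and Odalys each take £170,000. The 2 shares of the deceased (Nuria and Rashid) are combined into a pool of £340,000.
That pool (£340,000) is divided at the grandchildren's generation equally among Jarrah, Gideon, Desmond, Farrukh, and Wren: £68,000 each.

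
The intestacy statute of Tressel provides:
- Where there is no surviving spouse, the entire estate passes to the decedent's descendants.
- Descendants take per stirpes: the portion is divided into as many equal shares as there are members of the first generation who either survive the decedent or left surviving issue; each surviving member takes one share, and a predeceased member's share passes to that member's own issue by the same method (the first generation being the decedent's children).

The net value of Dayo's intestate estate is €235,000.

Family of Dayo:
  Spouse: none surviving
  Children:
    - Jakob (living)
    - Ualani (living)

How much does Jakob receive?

The entire €235,000 passes to the descendants.
That amount (€235,000) is divided into 2 shares of €117,500: Jakob and Ualani each take €117,500.

Jakob receives €117,500.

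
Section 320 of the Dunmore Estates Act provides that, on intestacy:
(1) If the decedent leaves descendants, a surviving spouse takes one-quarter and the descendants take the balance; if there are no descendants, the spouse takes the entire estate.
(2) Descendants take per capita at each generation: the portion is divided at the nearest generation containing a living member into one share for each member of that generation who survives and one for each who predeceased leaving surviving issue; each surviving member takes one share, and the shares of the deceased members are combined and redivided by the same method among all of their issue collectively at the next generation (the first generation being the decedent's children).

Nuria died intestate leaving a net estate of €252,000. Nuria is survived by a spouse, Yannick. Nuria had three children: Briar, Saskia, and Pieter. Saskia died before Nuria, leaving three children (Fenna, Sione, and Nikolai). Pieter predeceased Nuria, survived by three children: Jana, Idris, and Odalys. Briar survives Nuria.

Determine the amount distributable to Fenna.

Fenna receives €21,000.

Yannick takes one-quarter of €252,000 = €63,000. The remaining €189,000 passes to the descendants.
The descendants' portion (€189,000) is divided at the children's generation into 3 shares of €63,000. Briar takes €63,000. The 2 shares of the deceased (Saskia and Pieter) are combined into a pool of €126,000.
That pool (€126,000) is divided at the grandchildren's generation equally among Fenna, Sione, Nikolai, Jana, Idris, and Odalys: €21,000 each.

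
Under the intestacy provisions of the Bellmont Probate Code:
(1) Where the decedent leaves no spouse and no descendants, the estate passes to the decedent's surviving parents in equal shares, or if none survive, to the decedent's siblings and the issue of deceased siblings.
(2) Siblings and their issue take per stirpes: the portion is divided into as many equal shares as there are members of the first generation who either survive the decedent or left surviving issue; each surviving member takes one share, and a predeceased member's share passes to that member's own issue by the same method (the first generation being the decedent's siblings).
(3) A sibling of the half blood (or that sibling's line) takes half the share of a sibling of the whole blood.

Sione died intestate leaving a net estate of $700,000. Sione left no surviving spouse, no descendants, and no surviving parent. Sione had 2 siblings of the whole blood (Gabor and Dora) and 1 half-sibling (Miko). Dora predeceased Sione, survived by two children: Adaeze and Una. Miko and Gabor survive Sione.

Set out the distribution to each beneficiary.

Miko: $140,000; Gabor: $280,000; Adaeze: $140,000; Una: $140,000

The entire $700,000 passes to the siblings and their issue.
Counting each half-blood sibling's line as half a unit, there are 5/2 units in $700,000, so one unit is $280,000. Whole-blood lines (Gabor and Dora) take $280,000 each; half-blood lines (Miko) take $140,000 each.
Dora's share ($280,000) is divided into 2 shares of $140,000: Adaeze and Una each take $140,000.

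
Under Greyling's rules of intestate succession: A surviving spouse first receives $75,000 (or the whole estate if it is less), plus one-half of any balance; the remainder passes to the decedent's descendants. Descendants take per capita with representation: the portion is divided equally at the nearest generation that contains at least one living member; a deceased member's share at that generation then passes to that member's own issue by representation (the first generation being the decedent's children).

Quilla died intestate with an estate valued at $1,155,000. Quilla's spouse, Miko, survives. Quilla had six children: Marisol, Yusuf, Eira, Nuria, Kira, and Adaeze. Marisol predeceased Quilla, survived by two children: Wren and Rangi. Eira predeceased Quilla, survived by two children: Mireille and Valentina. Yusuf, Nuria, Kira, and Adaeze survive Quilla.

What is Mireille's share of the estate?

Mireille receives $45,000.

Miko first takes $75,000, leaving a balance of $1,080,000. Miko then takes one-half of the balance ($540,000), for a total of $615,000. The remaining $540,000 passes to the descendants.
The descendants' portion ($540,000) is divided into 6 shares of $90,000: Yusuf, Nuria, Kira, and Adaeze each take $90,000; Marisol's $90,000 share passes to Marisol's issue; Eira's $90,000 share passes to Eira's issue.
Marisol's share ($90,000) is divided into 2 shares of $45,000: Wren and Rangi each take $45,000.
Eira's share ($90,000) is divided into 2 shares of $45,000: Mireille and Valentina each take $45,000.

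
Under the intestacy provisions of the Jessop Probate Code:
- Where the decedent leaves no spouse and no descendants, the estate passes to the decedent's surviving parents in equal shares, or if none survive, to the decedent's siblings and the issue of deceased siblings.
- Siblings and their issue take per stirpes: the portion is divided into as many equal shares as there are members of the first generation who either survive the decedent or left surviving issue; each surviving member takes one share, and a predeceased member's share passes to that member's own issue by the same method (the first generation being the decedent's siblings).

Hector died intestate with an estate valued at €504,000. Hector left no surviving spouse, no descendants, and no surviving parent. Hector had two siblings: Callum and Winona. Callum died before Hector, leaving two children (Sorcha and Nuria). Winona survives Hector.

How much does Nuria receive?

The entire €504,000 passes to the siblings and their issue.
That amount (€504,000) is divided into 2 shares of €252,000: Winona takes €252,000; Callum's €252,000 share passes to Callum's issue.
Callum's share (€252,000) is divided into 2 shares of €126,000: Sorcha and Nuria each take €126,000.

Nuria receives €126,000.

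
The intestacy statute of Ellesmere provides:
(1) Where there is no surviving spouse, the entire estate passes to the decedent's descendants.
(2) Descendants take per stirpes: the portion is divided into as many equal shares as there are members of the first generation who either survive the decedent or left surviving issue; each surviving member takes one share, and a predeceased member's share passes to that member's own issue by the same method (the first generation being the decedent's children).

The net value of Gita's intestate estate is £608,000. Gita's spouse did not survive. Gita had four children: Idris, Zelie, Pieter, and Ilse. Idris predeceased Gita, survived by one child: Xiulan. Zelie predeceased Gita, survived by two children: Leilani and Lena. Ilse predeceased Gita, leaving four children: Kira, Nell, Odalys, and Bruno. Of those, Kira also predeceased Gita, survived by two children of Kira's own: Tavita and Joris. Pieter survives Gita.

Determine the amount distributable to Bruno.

Bruno receives £38,000.

The entire £608,000 passes to the descendants.
That amount (£608,000) is divided into 4 shares of £152,000: Pieter takes £152,000; Idris's £152,000 share passes to Idris's issue; Zelie's £152,000 share passes to Zelie's issue; Ilse's £152,000 share passes to Ilse's issue.
Idris's share (£152,000) passes entirely to Xiulan.
Zelie's share (£152,000) is divided into 2 shares of £76,000: Leilani and Lena each take £76,000.
Ilse's share (£152,000) is divided into 4 shares of £38,000: Nell, Odalys, and Bruno each take £38,000; Kira's £38,000 share passes to Kira's issue.
Kira's share (£38,000) is divided into 2 shares of £19,000: Tavita and Joris each take £19,000.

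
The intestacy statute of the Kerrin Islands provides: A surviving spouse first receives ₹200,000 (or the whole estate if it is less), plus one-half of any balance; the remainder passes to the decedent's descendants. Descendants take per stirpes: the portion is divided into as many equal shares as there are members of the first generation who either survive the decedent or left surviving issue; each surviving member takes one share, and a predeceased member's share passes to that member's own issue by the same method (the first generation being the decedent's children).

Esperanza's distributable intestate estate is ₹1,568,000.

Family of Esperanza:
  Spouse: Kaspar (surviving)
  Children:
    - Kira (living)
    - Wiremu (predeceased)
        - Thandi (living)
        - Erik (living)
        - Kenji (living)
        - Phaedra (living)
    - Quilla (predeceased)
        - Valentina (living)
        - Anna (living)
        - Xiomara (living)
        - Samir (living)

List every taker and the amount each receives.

Kaspar: ₹884,000; Kira: ₹228,000; Thandi: ₹57,000; Erik: ₹57,000; Kenji: ₹57,000; Phaedra: ₹57,000; Valentina: ₹57,000; Anna: ₹57,000; Xiomara: ₹57,000; Samir: ₹57,000

Kaspar first takes ₹200,000, leaving a balance of ₹1,368,000. Kaspar then takes one-half of the balance (₹684,000), for a total of ₹884,000. The remaining ₹684,000 passes to the descendants.
The descendants' portion (₹684,000) is divided into 3 shares of ₹228,000: Kira takes ₹228,000; Wiremu's ₹228,000 share passes to Wiremu's issue; Quilla's ₹228,000 share passes to Quilla's issue.
Wiremu's share (₹228,000) is divided into 4 shares of ₹57,000: Thandi, Erik, Kenji, and Phaedra each take ₹57,000.
Quilla's share (₹228,000) is divided into 4 shares of ₹57,000: Valentina, Anna, Xiomara, and Samir each take ₹57,000.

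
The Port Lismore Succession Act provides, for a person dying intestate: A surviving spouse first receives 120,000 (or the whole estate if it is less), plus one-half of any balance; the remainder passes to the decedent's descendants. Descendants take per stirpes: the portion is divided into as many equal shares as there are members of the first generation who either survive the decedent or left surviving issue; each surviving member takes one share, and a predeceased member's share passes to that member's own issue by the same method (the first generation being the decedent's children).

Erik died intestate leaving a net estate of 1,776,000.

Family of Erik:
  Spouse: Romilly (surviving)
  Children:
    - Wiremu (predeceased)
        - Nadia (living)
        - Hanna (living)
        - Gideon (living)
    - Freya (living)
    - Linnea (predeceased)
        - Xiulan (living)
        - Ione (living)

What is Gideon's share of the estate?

Gideon receives 92,000.

Romilly first takes 120,000, leaving a balance of 1,656,000. Romilly then takes one-half of the balance (828,000), for a total of 948,000. The remaining 828,000 passes to the descendants.
The descendants' portion (828,000) is divided into 3 shares of 276,000: Freya takes 276,000; Wiremu's 276,000 share passes to Wiremu's issue; Linnea's 276,000 share passes to Linnea's issue.
Wiremu's share (276,000) is divided into 3 shares of 92,000: Nadia, Hanna, and Gideon each take 92,000.
Linnea's share (276,000) is divided into 2 shares of 138,000: Xiulan and Ione each take 138,000.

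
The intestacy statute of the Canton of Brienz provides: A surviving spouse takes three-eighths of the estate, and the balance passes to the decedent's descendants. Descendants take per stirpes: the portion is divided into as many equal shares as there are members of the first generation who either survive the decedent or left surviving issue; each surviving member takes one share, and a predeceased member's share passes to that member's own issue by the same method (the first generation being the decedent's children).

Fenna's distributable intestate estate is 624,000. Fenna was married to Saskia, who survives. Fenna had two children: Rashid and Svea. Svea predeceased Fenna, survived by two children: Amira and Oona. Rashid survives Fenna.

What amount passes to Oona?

Oona receives 97,500.

Saskia takes three-eighths of 624,000 = 234,000. The remaining 390,000 passes to the descendants.
The descendants' portion (390,000) is divided into 2 shares of 195,000: Rashid takes 195,000; Svea's 195,000 share passes to Svea's issue.
Svea's share (195,000) is divided into 2 shares of 97,500: Amira and Oona each take 97,500.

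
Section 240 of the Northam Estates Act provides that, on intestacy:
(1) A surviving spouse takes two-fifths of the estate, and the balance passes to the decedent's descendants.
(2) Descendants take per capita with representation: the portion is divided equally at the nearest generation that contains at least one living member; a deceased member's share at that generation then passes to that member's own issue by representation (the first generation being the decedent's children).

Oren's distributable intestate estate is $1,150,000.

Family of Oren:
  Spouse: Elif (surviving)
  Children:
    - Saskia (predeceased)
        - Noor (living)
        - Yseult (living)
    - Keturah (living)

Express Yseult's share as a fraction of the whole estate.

Elif takes two-fifths of $1,150,000 = $460,000. The remaining $690,000 passes to the descendants.
The descendants' portion ($690,000) is divided into 2 shares of $345,000: Keturah takes $345,000; Saskia's $345,000 share passes to Saskia's issue.
Saskia's share ($345,000) is divided into 2 shares of $172,500: Noor and Yseult each take $172,500.

Yseult receives 3/20 of the estate.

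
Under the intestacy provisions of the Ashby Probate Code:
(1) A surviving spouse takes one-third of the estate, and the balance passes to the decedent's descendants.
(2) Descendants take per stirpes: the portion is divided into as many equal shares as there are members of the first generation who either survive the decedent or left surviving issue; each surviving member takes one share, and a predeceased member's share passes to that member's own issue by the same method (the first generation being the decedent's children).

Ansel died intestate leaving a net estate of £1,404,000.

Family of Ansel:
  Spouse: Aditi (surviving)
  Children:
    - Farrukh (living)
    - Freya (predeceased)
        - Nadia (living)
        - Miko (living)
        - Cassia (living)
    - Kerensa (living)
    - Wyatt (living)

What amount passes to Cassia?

Aditi takes one-third of £1,404,000 = £468,000. The remaining £936,000 passes to the descendants.
The descendants' portion (£936,000) is divided into 4 shares of £234,000: Farrukh, Kerensa, and Wyatt each take £234,000; Freya's £234,000 share passes to Freya's issue.
Freya's share (£234,000) is divided into 3 shares of £78,000: Nadia, Miko, and Cassia each take £78,000.

Cassia receives £78,000.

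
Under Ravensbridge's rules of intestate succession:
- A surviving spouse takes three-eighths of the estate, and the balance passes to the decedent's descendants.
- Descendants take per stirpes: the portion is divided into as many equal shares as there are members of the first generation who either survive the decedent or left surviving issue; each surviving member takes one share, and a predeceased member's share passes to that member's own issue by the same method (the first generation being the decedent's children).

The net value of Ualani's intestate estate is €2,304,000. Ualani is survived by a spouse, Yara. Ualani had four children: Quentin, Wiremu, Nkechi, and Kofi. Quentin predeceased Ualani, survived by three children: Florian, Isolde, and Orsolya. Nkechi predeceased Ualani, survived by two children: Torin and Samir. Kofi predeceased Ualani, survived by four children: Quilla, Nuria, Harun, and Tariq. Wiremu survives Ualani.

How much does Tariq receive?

Yara takes three-eighths of €2,304,000 = €864,000. The remaining €1,440,000 passes to the descendants.
The descendants' portion (€1,440,000) is divided into 4 shares of €360,000: Wiremu takes €360,000; Quentin's €360,000 share passes to Quentin's issue; Nkechi's €360,000 share passes to Nkechi's issue; Kofi's €360,000 share passes to Kofi's issue.
Quentin's share (€360,000) is divided into 3 shares of €120,000: Florian, Isolde, and Orsolya each take €120,000.
Nkechi's share (€360,000) is divided into 2 shares of €180,000: Torin and Samir each take €180,000.
Kofi's share (€360,000) is divided into 4 shares of €90,000: Quilla, Nuria, Harun, and Tariq each take €90,000.

Tariq receives €90,000.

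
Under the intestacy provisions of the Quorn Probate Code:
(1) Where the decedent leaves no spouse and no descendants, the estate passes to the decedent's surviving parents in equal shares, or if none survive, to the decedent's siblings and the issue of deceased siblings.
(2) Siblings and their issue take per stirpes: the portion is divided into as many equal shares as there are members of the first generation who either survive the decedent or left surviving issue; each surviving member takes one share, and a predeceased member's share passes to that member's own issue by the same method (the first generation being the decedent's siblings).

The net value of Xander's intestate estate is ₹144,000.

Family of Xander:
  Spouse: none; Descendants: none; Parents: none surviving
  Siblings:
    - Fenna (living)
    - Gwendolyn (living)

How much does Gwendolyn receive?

Gwendolyn receives ₹72,000.

The entire ₹144,000 passes to the siblings and their issue.
That amount (₹144,000) is divided into 2 shares of ₹72,000: Fenna and Gwendolyn each take ₹72,000.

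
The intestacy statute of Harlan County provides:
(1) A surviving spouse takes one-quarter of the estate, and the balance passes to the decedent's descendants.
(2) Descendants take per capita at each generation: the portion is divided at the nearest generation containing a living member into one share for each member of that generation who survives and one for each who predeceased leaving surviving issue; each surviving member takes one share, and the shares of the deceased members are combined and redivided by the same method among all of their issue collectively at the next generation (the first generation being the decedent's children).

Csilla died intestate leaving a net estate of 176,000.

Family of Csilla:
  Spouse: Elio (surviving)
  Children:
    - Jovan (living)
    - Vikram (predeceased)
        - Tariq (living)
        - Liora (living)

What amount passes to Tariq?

Tariq receives 33,000.

Elio takes one-quarter of 176,000 = 44,000. The remaining 132,000 passes to the descendants.
The descendants' portion (132,000) is divided at the children's generation into 2 shares of 66,000. Jovan takes 66,000. The remaining share for the deceased Vikram (66,000) is carried to the next generation.
That pool (66,000) is divided at the grandchildren's generation equally among Tariq and Liora: 33,000 each.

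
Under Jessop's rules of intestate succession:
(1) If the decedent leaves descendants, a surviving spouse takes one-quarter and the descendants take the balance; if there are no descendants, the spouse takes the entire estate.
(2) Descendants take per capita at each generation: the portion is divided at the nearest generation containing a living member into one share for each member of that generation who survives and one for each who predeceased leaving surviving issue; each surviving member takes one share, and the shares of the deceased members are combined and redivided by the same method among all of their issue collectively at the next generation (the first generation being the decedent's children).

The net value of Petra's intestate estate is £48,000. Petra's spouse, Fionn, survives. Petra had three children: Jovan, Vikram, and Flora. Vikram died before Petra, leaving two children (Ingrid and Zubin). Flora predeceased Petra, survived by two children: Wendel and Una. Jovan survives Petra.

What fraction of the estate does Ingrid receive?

Fionn takes one-quarter of £48,000 = £12,000. The remaining £36,000 passes to the descendants.
The descendants' portion (£36,000) is divided at the children's generation into 3 shares of £12,000. Jovan takes £12,000. The 2 shares of the deceased (Vikram and Flora) are combined into a pool of £24,000.
That pool (£24,000) is divided at the grandchildren's generation equally among Ingrid, Zubin, Wendel, and Una: £6,000 each.

Ingrid receives 1/8 of the estate.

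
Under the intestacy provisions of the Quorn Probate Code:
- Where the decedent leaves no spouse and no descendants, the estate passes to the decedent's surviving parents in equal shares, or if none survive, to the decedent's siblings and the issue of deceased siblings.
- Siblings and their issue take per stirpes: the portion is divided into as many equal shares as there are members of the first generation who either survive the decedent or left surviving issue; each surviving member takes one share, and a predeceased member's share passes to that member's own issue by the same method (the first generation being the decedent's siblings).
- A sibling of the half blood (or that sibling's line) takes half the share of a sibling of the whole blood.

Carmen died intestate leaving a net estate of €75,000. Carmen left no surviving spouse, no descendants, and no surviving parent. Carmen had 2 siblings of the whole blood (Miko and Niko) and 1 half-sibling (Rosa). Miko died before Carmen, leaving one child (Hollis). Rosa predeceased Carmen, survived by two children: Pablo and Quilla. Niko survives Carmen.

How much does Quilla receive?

The entire €75,000 passes to the siblings and their issue.
Counting each half-blood sibling's line as half a unit, there are 5/2 units in €75,000, so one unit is €30,000. Whole-blood lines (Miko and Niko) take €30,000 each; half-blood lines (Rosa) take €15,000 each.
Miko's share (€30,000) passes entirely to Hollis.
Rosa's share (€15,000) is divided into 2 shares of €7,500: Pablo and Quilla each take €7,500.

Quilla receives €7,500.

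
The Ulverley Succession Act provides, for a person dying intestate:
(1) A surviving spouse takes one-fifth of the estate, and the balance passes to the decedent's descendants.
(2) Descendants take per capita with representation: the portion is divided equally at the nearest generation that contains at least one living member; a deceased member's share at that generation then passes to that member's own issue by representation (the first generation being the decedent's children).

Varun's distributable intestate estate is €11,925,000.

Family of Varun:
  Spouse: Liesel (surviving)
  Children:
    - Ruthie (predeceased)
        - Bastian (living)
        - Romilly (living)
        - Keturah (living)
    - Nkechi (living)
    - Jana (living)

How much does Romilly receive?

Liesel takes one-fifth of €11,925,000 = €2,385,000. The remaining €9,540,000 passes to the descendants.
The descendants' portion (€9,540,000) is divided into 3 shares of €3,180,000: Nkechi and Jana each take €3,180,000; Ruthie's €3,180,000 share passes to Ruthie's issue.
Ruthie's share (€3,180,000) is divided into 3 shares of €1,060,000: Bastian, Romilly, and Keturah each take €1,060,000.

Romilly receives €1,060,000.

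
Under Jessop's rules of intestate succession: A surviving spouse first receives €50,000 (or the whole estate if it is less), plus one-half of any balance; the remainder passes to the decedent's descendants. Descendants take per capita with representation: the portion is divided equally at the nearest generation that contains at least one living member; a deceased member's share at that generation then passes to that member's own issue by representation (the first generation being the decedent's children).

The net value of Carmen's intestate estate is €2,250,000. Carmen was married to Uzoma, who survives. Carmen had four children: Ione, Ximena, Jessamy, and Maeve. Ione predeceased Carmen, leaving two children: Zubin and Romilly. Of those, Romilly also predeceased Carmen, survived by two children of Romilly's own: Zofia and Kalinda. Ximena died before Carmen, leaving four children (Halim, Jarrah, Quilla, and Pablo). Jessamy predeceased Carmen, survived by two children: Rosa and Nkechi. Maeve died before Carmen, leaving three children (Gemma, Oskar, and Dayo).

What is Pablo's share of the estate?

Pablo receives €100,000.

Uzoma first takes €50,000, leaving a balance of €2,200,000. Uzoma then takes one-half of the balance (€1,100,000), for a total of €1,150,000. The remaining €1,100,000 passes to the descendants.
No child survives, so the initial division is made at the grandchildren's generation.
The descendants' portion (€1,100,000) is divided into 11 shares of €100,000: Zubin, Halim, Jarrah, Quilla, Pablo, Rosa, Nkechi, Gemma, Oskar, and Dayo each take €100,000; Romilly's €100,000 share passes to Romilly's issue.
Romilly's share (€100,000) is divided into 2 shares of €50,000: Zofia and Kalinda each take €50,000.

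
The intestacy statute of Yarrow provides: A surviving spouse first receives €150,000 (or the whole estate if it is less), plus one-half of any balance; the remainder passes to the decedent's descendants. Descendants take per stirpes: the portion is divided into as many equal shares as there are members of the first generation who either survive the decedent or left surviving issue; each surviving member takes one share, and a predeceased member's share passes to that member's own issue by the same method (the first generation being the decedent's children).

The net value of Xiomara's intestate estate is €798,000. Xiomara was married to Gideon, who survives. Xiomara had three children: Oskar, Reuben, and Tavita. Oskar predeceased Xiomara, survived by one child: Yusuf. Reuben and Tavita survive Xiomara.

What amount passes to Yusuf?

Gideon first takes €150,000, leaving a balance of €648,000. Gideon then takes one-half of the balance (€324,000), for a total of €474,000. The remaining €324,000 passes to the descendants.
The descendants' portion (€324,000) is divided into 3 shares of €108,000: Reuben and Tavita each take €108,000; Oskar's €108,000 share passes to Oskar's issue.
Oskar's share (€108,000) passes entirely to Yusuf.

Yusuf receives €108,000.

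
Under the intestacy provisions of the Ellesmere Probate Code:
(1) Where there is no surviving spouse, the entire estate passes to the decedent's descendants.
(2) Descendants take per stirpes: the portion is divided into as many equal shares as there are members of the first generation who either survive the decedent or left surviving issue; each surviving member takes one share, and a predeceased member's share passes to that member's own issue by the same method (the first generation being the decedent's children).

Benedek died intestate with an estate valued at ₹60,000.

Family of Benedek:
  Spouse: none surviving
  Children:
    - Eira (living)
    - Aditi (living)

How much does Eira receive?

Eira receives ₹30,000.

The entire ₹60,000 passes to the descendants.
That amount (₹60,000) is divided into 2 shares of ₹30,000: Eira and Aditi each take ₹30,000.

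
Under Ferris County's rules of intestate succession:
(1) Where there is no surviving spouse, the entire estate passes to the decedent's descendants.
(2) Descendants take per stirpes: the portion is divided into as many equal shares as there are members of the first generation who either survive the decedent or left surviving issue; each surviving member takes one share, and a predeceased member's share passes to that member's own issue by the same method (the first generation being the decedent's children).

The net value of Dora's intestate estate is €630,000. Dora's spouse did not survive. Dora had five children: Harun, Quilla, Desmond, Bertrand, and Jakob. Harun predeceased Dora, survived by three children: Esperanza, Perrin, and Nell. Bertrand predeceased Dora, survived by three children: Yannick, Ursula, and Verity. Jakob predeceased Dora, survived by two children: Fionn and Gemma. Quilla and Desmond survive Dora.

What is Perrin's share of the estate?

Perrin receives €42,000.

The entire €630,000 passes to the descendants.
That amount (€630,000) is divided into 5 shares of €126,000: Quilla and Desmond each take €126,000; Harun's €126,000 share passes to Harun's issue; Bertrand's €126,000 share passes to Bertrand's issue; Jakob's €126,000 share passes to Jakob's issue.
Harun's share (€126,000) is divided into 3 shares of €42,000: Esperanza, Perrin, and Nell each take €42,000.
Bertrand's share (€126,000) is divided into 3 shares of €42,000: Yannick, Ursula, and Verity each take €42,000.
Jakob's share (€126,000) is divided into 2 shares of €63,000: Fionn and Gemma each take €63,000.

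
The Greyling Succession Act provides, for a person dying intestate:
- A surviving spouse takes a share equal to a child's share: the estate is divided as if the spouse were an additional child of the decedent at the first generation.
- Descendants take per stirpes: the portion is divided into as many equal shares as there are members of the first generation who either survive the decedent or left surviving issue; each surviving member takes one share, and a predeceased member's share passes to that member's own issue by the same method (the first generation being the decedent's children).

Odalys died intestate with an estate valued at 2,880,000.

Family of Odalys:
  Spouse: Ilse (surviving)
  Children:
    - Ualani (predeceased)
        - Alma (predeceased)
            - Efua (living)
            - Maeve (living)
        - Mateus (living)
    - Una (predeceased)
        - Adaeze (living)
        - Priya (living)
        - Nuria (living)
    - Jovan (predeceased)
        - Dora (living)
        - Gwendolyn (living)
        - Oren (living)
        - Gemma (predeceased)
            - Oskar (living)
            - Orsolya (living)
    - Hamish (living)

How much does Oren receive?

Oren receives 144,000.

The spouse counts as an additional share at the children's level, so there are 5 primary shares of 576,000. Ilse takes one such share (576,000).
The children's combined portion (2,304,000) is divided into 4 shares of 576,000: Hamish takes 576,000; Ualani's 576,000 share passes to Ualani's issue; Una's 576,000 share passes to Una's issue; Jovan's 576,000 share passes to Jovan's issue.
Ualani's share (576,000) is divided into 2 shares of 288,000: Mateus takes 288,000; Alma's 288,000 share passes to Alma's issue.
Alma's share (288,000) is divided into 2 shares of 144,000: Efua and Maeve each take 144,000.
Una's share (576,000) is divided into 3 shares of 192,000: Adaeze, Priya, and Nuria each take 192,000.
Jovan's share (576,000) is divided into 4 shares of 144,000: Dora, Gwendolyn, and Oren each take 144,000; Gemma's 144,000 share passes to Gemma's issue.
Gemma's share (144,000) is divided into 2 shares of 72,000: Oskar and Orsolya each take 72,000.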